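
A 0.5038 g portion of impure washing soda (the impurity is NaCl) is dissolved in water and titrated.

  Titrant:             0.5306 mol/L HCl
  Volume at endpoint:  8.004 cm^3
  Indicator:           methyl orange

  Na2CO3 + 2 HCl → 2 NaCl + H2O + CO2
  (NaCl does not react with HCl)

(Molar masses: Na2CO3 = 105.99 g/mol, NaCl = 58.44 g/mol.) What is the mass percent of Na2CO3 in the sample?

44.67 %

n(HCl) = 0.008004 × 0.5306 = 4.247 × 10^-3 mol
Let x = n(Na2CO3), y = n(NaCl).
Titrant: 2x = 4.247 × 10^-3;  mass: 105.99x + 58.44y = 0.5038
Solving, x = 2.123 × 10^-3 mol, y = 4.770 × 10^-3 mol
mass of Na2CO3 = 2.123 × 10^-3 × 105.99 = 0.2251 g
% Na2CO3 = 0.2251 / 0.5038 × 100 = 44.67 %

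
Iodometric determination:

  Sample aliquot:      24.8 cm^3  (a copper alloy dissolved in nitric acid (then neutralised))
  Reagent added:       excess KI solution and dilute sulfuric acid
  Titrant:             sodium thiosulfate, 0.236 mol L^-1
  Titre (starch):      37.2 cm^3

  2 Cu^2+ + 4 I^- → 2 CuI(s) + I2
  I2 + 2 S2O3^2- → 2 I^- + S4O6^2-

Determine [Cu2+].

n(S2O3^2-) = 0.0372 × 0.236 = 8.78 × 10^-3 mol
n(I2) = n(S2O3^2-)/2 = 4.39 × 10^-3 mol
From the 2:1 ratio, n(Cu2+) in the aliquot = 2/1 × 4.39 × 10^-3 = 8.78 × 10^-3 mol
[Cu2+] = 8.78 × 10^-3 / 0.0248 = 0.354 mol/L

0.354 mol/L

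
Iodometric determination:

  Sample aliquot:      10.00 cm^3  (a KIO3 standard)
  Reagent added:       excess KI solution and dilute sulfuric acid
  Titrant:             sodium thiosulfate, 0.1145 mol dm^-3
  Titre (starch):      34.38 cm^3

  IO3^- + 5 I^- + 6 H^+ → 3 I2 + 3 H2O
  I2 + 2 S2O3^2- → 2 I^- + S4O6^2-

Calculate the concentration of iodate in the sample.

n(S2O3^2-) = 0.03438 × 0.1145 = 3.937 × 10^-3 mol
n(I2) = n(S2O3^2-)/2 = 1.968 × 10^-3 mol
From the 1:3 ratio, n(IO3^-) in the aliquot = 1/3 × 1.968 × 10^-3 = 6.561 × 10^-4 mol
[IO3^-] = 6.561 × 10^-4 / 0.01000 = 0.06561 mol/L

0.06561 mol/L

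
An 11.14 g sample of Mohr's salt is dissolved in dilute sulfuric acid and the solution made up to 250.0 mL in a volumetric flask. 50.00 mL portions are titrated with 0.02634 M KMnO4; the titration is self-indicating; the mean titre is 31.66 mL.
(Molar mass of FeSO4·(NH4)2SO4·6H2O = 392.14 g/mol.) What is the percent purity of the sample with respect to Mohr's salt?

MnO4^- + 5 Fe^2+ + 8 H^+ → Mn^2+ + 5 Fe^3+ + 4 H2O
n(KMnO4) per titration = 0.03166 × 0.02634 = 8.339 × 10^-4 mol
From the 5:1 ratio, n(FeSO4·(NH4)2SO4·6H2O) in each aliquot = 5/1 × 8.339 × 10^-4 = 4.170 × 10^-3 mol
n(FeSO4·(NH4)2SO4·6H2O) in the whole flask = 4.170 × 10^-3 × 250.0/50.00 = 0.02085 mol
mass of FeSO4·(NH4)2SO4·6H2O = 0.02085 × 392.14 = 8.175 g
% FeSO4·(NH4)2SO4·6H2O = 8.175 / 11.14 × 100 = 73.39 %

73.39 %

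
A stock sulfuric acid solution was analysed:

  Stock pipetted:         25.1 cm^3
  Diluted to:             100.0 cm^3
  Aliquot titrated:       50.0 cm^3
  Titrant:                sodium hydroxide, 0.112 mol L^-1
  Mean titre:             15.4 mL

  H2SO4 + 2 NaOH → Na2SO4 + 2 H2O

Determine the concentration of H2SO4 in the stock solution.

n(NaOH) = 0.0154 × 0.112 = 1.72 × 10^-3 mol
From the 1:2 ratio, n(H2SO4) in the aliquot = 1/2 × 1.72 × 10^-3 = 8.62 × 10^-4 mol
[H2SO4]_dilute = 8.62 × 10^-4 / 0.0500 = 0.0172 mol/L
Dilution factor = 100.0 / 25.1 = 3.984
[H2SO4]_stock = 0.0172 × 3.984 = 0.0687 mol/L

0.0687 mol/L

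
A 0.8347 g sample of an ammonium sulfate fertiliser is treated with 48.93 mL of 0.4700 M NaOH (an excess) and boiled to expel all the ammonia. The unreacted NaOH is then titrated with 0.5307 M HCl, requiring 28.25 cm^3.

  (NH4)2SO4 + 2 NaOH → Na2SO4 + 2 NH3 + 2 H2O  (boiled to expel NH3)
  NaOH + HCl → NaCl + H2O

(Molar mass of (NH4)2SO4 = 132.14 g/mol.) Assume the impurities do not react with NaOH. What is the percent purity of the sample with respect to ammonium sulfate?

63.36 %

n(NaOH) added = 0.04893 × 0.4700 = 0.02300 mol
n(HCl) used in back-titration = 0.02825 × 0.5307 = 0.01499 mol
n(NaOH) left over = 0.01499 mol (1:1 ratio)
n(NaOH) consumed by analyte = 0.02300 − 0.01499 = 8.005 × 10^-3 mol
From the 1:2 ratio, n((NH4)2SO4) = 1/2 × 8.005 × 10^-3 = 4.002 × 10^-3 mol
mass of (NH4)2SO4 = 4.002 × 10^-3 × 132.14 = 0.5289 g
% (NH4)2SO4 = 0.5289 / 0.8347 × 100 = 63.36 %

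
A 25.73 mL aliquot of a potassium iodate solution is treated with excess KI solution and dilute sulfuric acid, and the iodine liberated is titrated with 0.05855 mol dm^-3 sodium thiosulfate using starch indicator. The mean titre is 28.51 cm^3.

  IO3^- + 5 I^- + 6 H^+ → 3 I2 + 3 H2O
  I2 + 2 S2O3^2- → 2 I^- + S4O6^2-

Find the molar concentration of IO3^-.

0.01081 mol/L

n(S2O3^2-) = 0.02851 × 0.05855 = 1.669 × 10^-3 mol
n(I2) = n(S2O3^2-)/2 = 8.346 × 10^-4 mol
From the 1:3 ratio, n(IO3^-) in the aliquot = 1/3 × 8.346 × 10^-4 = 2.782 × 10^-4 mol
[IO3^-] = 2.782 × 10^-4 / 0.02573 = 0.01081 mol/L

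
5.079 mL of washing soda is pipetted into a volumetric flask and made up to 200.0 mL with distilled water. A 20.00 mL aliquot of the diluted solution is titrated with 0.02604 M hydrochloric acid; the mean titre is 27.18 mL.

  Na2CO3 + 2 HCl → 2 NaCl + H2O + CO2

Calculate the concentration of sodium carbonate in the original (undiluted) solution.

n(HCl) = 0.02718 × 0.02604 = 7.078 × 10^-4 mol
From the 1:2 ratio, n(Na2CO3) in the aliquot = 1/2 × 7.078 × 10^-4 = 3.539 × 10^-4 mol
[Na2CO3]_dilute = 3.539 × 10^-4 / 0.02000 = 0.01769 mol/L
Dilution factor = 200.0 / 5.079 = 39.38
[Na2CO3]_stock = 0.01769 × 39.38 = 0.6968 mol/L

0.6968 M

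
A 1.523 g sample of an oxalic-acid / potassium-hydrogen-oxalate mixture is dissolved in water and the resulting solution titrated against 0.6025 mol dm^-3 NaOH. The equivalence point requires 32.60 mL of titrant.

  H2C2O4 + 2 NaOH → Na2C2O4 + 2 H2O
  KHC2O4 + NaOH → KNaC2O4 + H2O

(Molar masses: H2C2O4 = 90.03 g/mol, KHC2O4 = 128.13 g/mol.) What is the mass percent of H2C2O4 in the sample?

n(NaOH) = 0.03260 × 0.6025 = 0.01964 mol
Let x = n(H2C2O4), y = n(KHC2O4).
Titrant: 2x + 1y = 0.01964;  mass: 90.03x + 128.13y = 1.523
Solving, x = 5.978 × 10^-3 mol, y = 7.686 × 10^-3 mol
mass of H2C2O4 = 5.978 × 10^-3 × 90.03 = 0.5382 g
% H2C2O4 = 0.5382 / 1.523 × 100 = 35.34 %

35.34 %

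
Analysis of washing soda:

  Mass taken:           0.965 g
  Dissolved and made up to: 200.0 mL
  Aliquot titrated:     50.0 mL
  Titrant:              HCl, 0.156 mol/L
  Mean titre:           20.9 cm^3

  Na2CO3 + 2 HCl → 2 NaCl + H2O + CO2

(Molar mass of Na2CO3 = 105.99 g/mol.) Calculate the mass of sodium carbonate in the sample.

0.691 g

n(HCl) per titration = 0.0209 × 0.156 = 3.26 × 10^-3 mol
From the 1:2 ratio, n(Na2CO3) in each aliquot = 1/2 × 3.26 × 10^-3 = 1.63 × 10^-3 mol
n(Na2CO3) in the whole flask = 1.63 × 10^-3 × 200.0/50.0 = 6.52 × 10^-3 mol
mass of Na2CO3 = 6.52 × 10^-3 × 105.99 = 0.691 g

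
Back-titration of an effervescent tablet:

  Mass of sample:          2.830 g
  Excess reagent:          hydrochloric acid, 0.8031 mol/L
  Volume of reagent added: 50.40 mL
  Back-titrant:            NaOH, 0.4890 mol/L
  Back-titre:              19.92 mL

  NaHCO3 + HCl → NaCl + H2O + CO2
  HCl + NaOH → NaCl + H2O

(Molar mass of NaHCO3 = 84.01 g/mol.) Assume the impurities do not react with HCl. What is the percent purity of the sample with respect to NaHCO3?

n(HCl) added = 0.05040 × 0.8031 = 0.04048 mol
n(NaOH) used in back-titration = 0.01992 × 0.4890 = 9.741 × 10^-3 mol
n(HCl) left over = 9.741 × 10^-3 mol (1:1 ratio)
n(HCl) consumed by analyte = 0.04048 − 9.741 × 10^-3 = 0.03074 mol
n(NaHCO3) = 0.03074 mol (1:1 ratio)
mass of NaHCO3 = 0.03074 × 84.01 = 2.582 g
% NaHCO3 = 2.582 / 2.830 × 100 = 91.24 %

91.24 %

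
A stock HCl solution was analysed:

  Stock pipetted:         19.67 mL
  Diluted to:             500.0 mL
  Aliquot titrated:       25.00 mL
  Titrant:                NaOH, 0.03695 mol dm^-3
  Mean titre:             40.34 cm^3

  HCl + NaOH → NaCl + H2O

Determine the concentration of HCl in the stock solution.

1.516 mol/L

n(NaOH) = 0.04034 × 0.03695 = 1.491 × 10^-3 mol
n(HCl) in the aliquot = 1.491 × 10^-3 mol (1:1 ratio)
[HCl]_dilute = 1.491 × 10^-3 / 0.02500 = 0.05962 mol/L
Dilution factor = 500.0 / 19.67 = 25.42
[HCl]_stock = 0.05962 × 25.42 = 1.516 mol/L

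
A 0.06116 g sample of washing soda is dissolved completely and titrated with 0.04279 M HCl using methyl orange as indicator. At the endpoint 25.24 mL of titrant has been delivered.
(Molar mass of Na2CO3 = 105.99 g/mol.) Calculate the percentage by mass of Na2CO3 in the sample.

93.58 %

Na2CO3 + 2 HCl → 2 NaCl + H2O + CO2
n(HCl) = 0.02524 L × 0.04279 mol/L = 1.080 × 10^-3 mol
From the 1:2 ratio, n(Na2CO3) = 1/2 × 1.080 × 10^-3 = 5.400 × 10^-4 mol
mass of Na2CO3 = 5.400 × 10^-4 × 105.99 g/mol = 0.05724 g
% Na2CO3 = 0.05724 / 0.06116 × 100 = 93.58 %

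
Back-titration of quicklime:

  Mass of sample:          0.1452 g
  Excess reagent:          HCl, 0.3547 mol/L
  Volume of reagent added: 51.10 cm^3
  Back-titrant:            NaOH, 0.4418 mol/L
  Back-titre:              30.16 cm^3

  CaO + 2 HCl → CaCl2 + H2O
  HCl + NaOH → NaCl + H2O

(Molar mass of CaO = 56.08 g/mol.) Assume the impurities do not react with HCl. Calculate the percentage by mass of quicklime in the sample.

92.70 %

n(HCl) added = 0.05110 × 0.3547 = 0.01813 mol
n(NaOH) used in back-titration = 0.03016 × 0.4418 = 0.01332 mol
n(HCl) left over = 0.01332 mol (1:1 ratio)
n(HCl) consumed by analyte = 0.01813 − 0.01332 = 4.800 × 10^-3 mol
From the 1:2 ratio, n(CaO) = 1/2 × 4.800 × 10^-3 = 2.400 × 10^-3 mol
mass of CaO = 2.400 × 10^-3 × 56.08 = 0.1346 g
% CaO = 0.1346 / 0.1452 × 100 = 92.70 %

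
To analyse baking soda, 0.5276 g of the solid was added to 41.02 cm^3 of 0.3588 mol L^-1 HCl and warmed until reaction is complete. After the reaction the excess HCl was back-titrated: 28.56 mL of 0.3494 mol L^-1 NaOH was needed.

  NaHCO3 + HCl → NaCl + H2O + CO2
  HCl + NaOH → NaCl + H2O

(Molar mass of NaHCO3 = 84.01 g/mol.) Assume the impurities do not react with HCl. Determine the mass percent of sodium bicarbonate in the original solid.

n(HCl) added = 0.04102 × 0.3588 = 0.01472 mol
n(NaOH) used in back-titration = 0.02856 × 0.3494 = 9.979 × 10^-3 mol
n(HCl) left over = 9.979 × 10^-3 mol (1:1 ratio)
n(HCl) consumed by analyte = 0.01472 − 9.979 × 10^-3 = 4.739 × 10^-3 mol
n(NaHCO3) = 4.739 × 10^-3 mol (1:1 ratio)
mass of NaHCO3 = 4.739 × 10^-3 × 84.01 = 0.3981 g
% NaHCO3 = 0.3981 / 0.5276 × 100 = 75.46 %

75.46 %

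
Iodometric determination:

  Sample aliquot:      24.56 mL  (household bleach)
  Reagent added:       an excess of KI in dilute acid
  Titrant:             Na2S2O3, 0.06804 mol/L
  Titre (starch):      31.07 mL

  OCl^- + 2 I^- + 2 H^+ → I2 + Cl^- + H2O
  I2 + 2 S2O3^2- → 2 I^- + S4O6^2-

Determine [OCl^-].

n(S2O3^2-) = 0.03107 × 0.06804 = 2.114 × 10^-3 mol
n(I2) = n(S2O3^2-)/2 = 1.057 × 10^-3 mol
n(OCl^-) in the aliquot = 1.057 × 10^-3 mol (1:1 ratio)
[OCl^-] = 1.057 × 10^-3 / 0.02456 = 0.04304 mol/L

0.04304 mol/L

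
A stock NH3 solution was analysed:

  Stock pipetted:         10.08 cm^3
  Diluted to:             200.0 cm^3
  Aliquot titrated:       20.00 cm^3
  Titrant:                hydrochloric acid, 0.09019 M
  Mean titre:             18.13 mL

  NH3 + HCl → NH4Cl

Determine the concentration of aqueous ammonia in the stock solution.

n(HCl) = 0.01813 × 0.09019 = 1.635 × 10^-3 mol
n(NH3) in the aliquot = 1.635 × 10^-3 mol (1:1 ratio)
[NH3]_dilute = 1.635 × 10^-3 / 0.02000 = 0.08176 mol/L
Dilution factor = 200.0 / 10.08 = 19.84
[NH3]_stock = 0.08176 × 19.84 = 1.622 mol/L

1.622 M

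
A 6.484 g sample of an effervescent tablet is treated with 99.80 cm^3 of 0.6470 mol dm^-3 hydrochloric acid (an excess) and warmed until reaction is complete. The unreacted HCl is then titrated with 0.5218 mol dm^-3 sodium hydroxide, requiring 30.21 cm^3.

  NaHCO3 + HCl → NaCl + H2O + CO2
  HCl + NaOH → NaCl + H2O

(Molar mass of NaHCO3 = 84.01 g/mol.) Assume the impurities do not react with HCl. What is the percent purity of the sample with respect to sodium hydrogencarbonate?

63.24 %

n(HCl) added = 0.09980 × 0.6470 = 0.06457 mol
n(NaOH) used in back-titration = 0.03021 × 0.5218 = 0.01576 mol
n(HCl) left over = 0.01576 mol (1:1 ratio)
n(HCl) consumed by analyte = 0.06457 − 0.01576 = 0.04881 mol
n(NaHCO3) = 0.04881 mol (1:1 ratio)
mass of NaHCO3 = 0.04881 × 84.01 = 4.100 g
% NaHCO3 = 4.100 / 6.484 × 100 = 63.24 %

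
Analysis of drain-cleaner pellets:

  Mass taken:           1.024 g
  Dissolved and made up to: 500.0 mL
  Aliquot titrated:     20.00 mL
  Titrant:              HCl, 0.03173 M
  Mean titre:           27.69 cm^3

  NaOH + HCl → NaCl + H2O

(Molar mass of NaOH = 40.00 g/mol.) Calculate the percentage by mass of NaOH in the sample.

n(HCl) per titration = 0.02769 × 0.03173 = 8.786 × 10^-4 mol
n(NaOH) in each aliquot = 8.786 × 10^-4 mol (1:1 ratio)
n(NaOH) in the whole flask = 8.786 × 10^-4 × 500.0/20.00 = 0.02197 mol
mass of NaOH = 0.02197 × 40.00 = 0.8786 g
% NaOH = 0.8786 / 1.024 × 100 = 85.80 %

85.80 %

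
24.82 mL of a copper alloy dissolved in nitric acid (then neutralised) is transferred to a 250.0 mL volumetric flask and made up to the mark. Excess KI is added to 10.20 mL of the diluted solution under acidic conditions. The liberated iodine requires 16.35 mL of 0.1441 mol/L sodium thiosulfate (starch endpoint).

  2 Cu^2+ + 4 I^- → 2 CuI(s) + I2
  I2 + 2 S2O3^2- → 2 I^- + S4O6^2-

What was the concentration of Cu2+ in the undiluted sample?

n(S2O3^2-) = 0.01635 × 0.1441 = 2.356 × 10^-3 mol
n(I2) = n(S2O3^2-)/2 = 1.178 × 10^-3 mol
From the 2:1 ratio, n(Cu2+) in the aliquot = 2/1 × 1.178 × 10^-3 = 2.356 × 10^-3 mol
[Cu2+]_dilute = 2.356 × 10^-3 / 0.01020 = 0.2310 mol/L
[Cu2+]_original = 0.2310 × 250.0/24.82 = 2.327 mol/L

2.327 mol/L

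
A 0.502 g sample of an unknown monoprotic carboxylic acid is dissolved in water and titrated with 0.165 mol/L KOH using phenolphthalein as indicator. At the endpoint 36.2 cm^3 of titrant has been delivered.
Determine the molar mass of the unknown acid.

n(KOH) = 0.0362 L × 0.165 mol/L = 5.97 × 10^-3 mol
n(HA) = 5.97 × 10^-3 mol (1:1 ratio)
M = m / n = 0.502 g / 5.97 × 10^-3 mol = 84.0 g/mol

84.0 g/mol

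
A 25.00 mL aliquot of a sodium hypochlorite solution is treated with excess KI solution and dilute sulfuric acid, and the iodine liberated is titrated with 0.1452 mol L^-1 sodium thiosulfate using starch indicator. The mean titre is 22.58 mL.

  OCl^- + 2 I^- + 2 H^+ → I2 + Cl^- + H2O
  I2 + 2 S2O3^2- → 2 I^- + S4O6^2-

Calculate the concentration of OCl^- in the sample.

n(S2O3^2-) = 0.02258 × 0.1452 = 3.279 × 10^-3 mol
n(I2) = n(S2O3^2-)/2 = 1.639 × 10^-3 mol
n(OCl^-) in the aliquot = 1.639 × 10^-3 mol (1:1 ratio)
[OCl^-] = 1.639 × 10^-3 / 0.02500 = 0.06557 mol/L

0.06557 mol/L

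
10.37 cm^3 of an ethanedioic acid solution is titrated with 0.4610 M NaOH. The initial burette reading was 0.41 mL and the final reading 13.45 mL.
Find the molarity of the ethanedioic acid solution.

0.2898 M

H2C2O4 + 2 NaOH → Na2C2O4 + 2 H2O
n(NaOH) = 0.01304 L × 0.4610 mol/L = 6.011 × 10^-3 mol
From the 1:2 mole ratio, n(H2C2O4) = 1/2 × 6.011 × 10^-3 = 3.006 × 10^-3 mol
[H2C2O4] = 3.006 × 10^-3 mol / 0.01037 L = 0.2898 mol/L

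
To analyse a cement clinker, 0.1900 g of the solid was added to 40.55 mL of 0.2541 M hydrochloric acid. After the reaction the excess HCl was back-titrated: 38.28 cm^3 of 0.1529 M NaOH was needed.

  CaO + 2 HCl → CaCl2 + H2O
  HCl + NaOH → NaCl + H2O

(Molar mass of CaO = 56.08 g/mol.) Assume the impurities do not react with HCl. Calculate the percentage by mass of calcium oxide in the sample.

n(HCl) added = 0.04055 × 0.2541 = 0.01030 mol
n(NaOH) used in back-titration = 0.03828 × 0.1529 = 5.853 × 10^-3 mol
n(HCl) left over = 5.853 × 10^-3 mol (1:1 ratio)
n(HCl) consumed by analyte = 0.01030 − 5.853 × 10^-3 = 4.451 × 10^-3 mol
From the 1:2 ratio, n(CaO) = 1/2 × 4.451 × 10^-3 = 2.225 × 10^-3 mol
mass of CaO = 2.225 × 10^-3 × 56.08 = 0.1248 g
% CaO = 0.1248 / 0.1900 × 100 = 65.68 %

65.68 %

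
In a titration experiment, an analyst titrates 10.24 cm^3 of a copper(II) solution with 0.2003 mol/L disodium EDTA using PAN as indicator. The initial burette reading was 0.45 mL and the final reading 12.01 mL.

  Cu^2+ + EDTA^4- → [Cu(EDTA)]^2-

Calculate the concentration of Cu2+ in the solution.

n(EDTA) = 0.01156 L × 0.2003 mol/L = 2.315 × 10^-3 mol
n(Cu2+) = 2.315 × 10^-3 mol (1:1 mole ratio)
[Cu2+] = 2.315 × 10^-3 mol / 0.01024 L = 0.2261 mol/L

0.2261 mol/L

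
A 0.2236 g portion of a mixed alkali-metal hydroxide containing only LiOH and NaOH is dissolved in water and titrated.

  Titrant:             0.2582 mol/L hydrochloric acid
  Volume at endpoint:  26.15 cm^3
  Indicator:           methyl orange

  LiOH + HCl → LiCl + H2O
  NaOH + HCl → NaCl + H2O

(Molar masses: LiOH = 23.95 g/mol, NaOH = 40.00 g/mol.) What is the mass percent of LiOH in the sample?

31.02 %

n(HCl) = 0.02615 × 0.2582 = 6.752 × 10^-3 mol
Let x = n(LiOH), y = n(NaOH).
Titrant: 1x + 1y = 6.752 × 10^-3;  mass: 23.95x + 40.00y = 0.2236
Solving, x = 2.896 × 10^-3 mol, y = 3.856 × 10^-3 mol
mass of LiOH = 2.896 × 10^-3 × 23.95 = 0.06935 g
% LiOH = 0.06935 / 0.2236 × 100 = 31.02 %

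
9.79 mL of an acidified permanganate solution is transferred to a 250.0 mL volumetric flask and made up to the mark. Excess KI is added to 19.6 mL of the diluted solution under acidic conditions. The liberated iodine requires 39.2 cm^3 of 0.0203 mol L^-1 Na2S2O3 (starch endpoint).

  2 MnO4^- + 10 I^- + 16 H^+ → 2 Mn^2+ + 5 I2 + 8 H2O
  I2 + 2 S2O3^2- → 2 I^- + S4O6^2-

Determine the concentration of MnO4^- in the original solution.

0.207 mol/L

n(S2O3^2-) = 0.0392 × 0.0203 = 7.96 × 10^-4 mol
n(I2) = n(S2O3^2-)/2 = 3.98 × 10^-4 mol
From the 2:5 ratio, n(MnO4^-) in the aliquot = 2/5 × 3.98 × 10^-4 = 1.59 × 10^-4 mol
[MnO4^-]_dilute = 1.59 × 10^-4 / 0.0196 = 0.00812 mol/L
[MnO4^-]_original = 0.00812 × 250.0/9.79 = 0.207 mol/L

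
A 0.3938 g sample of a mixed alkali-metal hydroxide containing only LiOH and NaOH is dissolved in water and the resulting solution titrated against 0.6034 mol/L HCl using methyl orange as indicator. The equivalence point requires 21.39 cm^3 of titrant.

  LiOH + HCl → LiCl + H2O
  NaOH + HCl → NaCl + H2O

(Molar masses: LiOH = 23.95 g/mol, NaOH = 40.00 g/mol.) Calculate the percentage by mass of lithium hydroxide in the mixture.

46.41 %

n(HCl) = 0.02139 × 0.6034 = 0.01291 mol
Let x = n(LiOH), y = n(NaOH).
Titrant: 1x + 1y = 0.01291;  mass: 23.95x + 40.00y = 0.3938
Solving, x = 7.630 × 10^-3 mol, y = 5.276 × 10^-3 mol
mass of LiOH = 7.630 × 10^-3 × 23.95 = 0.1827 g
% LiOH = 0.1827 / 0.3938 × 100 = 46.41 %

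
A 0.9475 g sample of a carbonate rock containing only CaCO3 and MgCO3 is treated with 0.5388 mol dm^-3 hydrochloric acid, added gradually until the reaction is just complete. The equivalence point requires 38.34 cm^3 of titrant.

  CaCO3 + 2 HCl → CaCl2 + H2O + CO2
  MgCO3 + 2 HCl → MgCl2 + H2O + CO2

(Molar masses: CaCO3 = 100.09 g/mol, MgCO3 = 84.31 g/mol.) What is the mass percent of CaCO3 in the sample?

n(HCl) = 0.03834 × 0.5388 = 0.02066 mol
Let x = n(CaCO3), y = n(MgCO3).
Titrant: 2x + 2y = 0.02066;  mass: 100.09x + 84.31y = 0.9475
Solving, x = 4.859 × 10^-3 mol, y = 5.470 × 10^-3 mol
mass of CaCO3 = 4.859 × 10^-3 × 100.09 = 0.4864 g
% CaCO3 = 0.4864 / 0.9475 × 100 = 51.33 %

51.33 %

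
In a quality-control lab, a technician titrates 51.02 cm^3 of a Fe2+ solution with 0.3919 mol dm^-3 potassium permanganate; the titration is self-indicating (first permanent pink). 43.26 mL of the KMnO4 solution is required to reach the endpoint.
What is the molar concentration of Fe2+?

1.661 mol/L

MnO4^- + 5 Fe^2+ + 8 H^+ → Mn^2+ + 5 Fe^3+ + 4 H2O
n(KMnO4) = 0.04326 L × 0.3919 mol/L = 0.01695 mol
From the 5:1 mole ratio, n(Fe2+) = 5/1 × 0.01695 = 0.08477 mol
[Fe2+] = 0.08477 mol / 0.05102 L = 1.661 mol/L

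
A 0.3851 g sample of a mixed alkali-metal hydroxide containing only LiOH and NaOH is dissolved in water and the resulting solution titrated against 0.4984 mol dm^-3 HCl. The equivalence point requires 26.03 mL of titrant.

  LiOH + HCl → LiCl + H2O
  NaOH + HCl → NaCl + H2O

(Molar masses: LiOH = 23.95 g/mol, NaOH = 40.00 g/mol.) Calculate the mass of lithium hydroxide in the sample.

n(HCl) = 0.02603 × 0.4984 = 0.01297 mol
Let x = n(LiOH), y = n(NaOH).
Titrant: 1x + 1y = 0.01297;  mass: 23.95x + 40.00y = 0.3851
Solving, x = 8.339 × 10^-3 mol, y = 4.635 × 10^-3 mol
mass of LiOH = 8.339 × 10^-3 × 23.95 = 0.1997 g

0.1997 g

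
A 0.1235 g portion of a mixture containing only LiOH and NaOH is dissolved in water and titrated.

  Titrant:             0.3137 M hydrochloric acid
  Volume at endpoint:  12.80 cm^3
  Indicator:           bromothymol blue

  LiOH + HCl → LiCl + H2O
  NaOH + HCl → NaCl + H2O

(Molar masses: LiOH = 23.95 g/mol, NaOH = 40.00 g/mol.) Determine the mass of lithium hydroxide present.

n(HCl) = 0.01280 × 0.3137 = 4.015 × 10^-3 mol
Let x = n(LiOH), y = n(NaOH).
Titrant: 1x + 1y = 4.015 × 10^-3;  mass: 23.95x + 40.00y = 0.1235
Solving, x = 2.312 × 10^-3 mol, y = 1.703 × 10^-3 mol
mass of LiOH = 2.312 × 10^-3 × 23.95 = 0.05538 g

0.05538 g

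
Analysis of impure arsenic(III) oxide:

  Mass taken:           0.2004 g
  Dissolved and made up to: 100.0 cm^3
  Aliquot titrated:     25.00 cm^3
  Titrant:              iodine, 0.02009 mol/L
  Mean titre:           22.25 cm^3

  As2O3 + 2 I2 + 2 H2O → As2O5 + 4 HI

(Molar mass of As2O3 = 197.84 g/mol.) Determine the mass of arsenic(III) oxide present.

0.1769 g

n(I2) per titration = 0.02225 × 0.02009 = 4.470 × 10^-4 mol
From the 1:2 ratio, n(As2O3) in each aliquot = 1/2 × 4.470 × 10^-4 = 2.235 × 10^-4 mol
n(As2O3) in the whole flask = 2.235 × 10^-4 × 100.0/25.00 = 8.940 × 10^-4 mol
mass of As2O3 = 8.940 × 10^-4 × 197.84 = 0.1769 g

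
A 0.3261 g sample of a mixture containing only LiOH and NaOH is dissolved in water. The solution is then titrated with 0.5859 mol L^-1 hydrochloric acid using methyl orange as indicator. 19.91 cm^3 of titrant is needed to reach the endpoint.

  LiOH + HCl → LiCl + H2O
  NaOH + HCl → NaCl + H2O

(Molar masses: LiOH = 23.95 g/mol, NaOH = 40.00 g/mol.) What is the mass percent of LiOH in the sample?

n(HCl) = 0.01991 × 0.5859 = 0.01167 mol
Let x = n(LiOH), y = n(NaOH).
Titrant: 1x + 1y = 0.01167;  mass: 23.95x + 40.00y = 0.3261
Solving, x = 8.755 × 10^-3 mol, y = 2.911 × 10^-3 mol
mass of LiOH = 8.755 × 10^-3 × 23.95 = 0.2097 g
% LiOH = 0.2097 / 0.3261 × 100 = 64.30 %

64.30 %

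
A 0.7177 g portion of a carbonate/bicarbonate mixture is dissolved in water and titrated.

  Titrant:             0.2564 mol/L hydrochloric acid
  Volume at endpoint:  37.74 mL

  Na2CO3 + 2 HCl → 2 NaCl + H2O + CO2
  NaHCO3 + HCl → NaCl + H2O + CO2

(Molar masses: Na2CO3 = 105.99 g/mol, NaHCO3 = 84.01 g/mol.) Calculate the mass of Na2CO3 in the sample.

n(HCl) = 0.03774 × 0.2564 = 9.677 × 10^-3 mol
Let x = n(Na2CO3), y = n(NaHCO3).
Titrant: 2x + 1y = 9.677 × 10^-3;  mass: 105.99x + 84.01y = 0.7177
Solving, x = 1.535 × 10^-3 mol, y = 6.606 × 10^-3 mol
mass of Na2CO3 = 1.535 × 10^-3 × 105.99 = 0.1627 g

0.1627 g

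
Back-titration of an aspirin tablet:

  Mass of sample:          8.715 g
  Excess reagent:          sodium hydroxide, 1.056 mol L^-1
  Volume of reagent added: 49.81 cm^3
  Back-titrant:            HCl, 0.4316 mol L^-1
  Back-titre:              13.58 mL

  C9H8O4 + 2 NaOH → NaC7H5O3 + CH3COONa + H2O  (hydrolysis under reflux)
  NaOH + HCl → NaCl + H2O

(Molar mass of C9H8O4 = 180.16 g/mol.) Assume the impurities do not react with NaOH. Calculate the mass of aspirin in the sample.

4.210 g

n(NaOH) added = 0.04981 × 1.056 = 0.05260 mol
n(HCl) used in back-titration = 0.01358 × 0.4316 = 5.861 × 10^-3 mol
n(NaOH) left over = 5.861 × 10^-3 mol (1:1 ratio)
n(NaOH) consumed by analyte = 0.05260 − 5.861 × 10^-3 = 0.04674 mol
From the 1:2 ratio, n(C9H8O4) = 1/2 × 0.04674 = 0.02337 mol
mass of C9H8O4 = 0.02337 × 180.16 = 4.210 g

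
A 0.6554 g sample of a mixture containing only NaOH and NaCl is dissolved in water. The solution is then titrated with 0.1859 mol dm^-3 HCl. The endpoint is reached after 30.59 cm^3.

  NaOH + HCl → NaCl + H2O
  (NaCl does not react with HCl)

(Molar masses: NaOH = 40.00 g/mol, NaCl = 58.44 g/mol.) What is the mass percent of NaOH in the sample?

34.71 %

n(HCl) = 0.03059 × 0.1859 = 5.687 × 10^-3 mol
Let x = n(NaOH), y = n(NaCl).
Titrant: 1x = 5.687 × 10^-3;  mass: 40.00x + 58.44y = 0.6554
Solving, x = 5.687 × 10^-3 mol, y = 7.323 × 10^-3 mol
mass of NaOH = 5.687 × 10^-3 × 40.00 = 0.2275 g
% NaOH = 0.2275 / 0.6554 × 100 = 34.71 %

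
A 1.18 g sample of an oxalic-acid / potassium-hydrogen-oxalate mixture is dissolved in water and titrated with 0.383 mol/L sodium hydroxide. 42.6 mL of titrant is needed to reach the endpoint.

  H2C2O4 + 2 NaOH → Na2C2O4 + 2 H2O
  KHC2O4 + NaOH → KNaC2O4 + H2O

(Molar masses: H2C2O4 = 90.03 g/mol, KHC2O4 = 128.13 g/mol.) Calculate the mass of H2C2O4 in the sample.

0.493 g

n(NaOH) = 0.0426 × 0.383 = 0.0163 mol
Let x = n(H2C2O4), y = n(KHC2O4).
Titrant: 2x + 1y = 0.0163;  mass: 90.03x + 128.13y = 1.18
Solving, x = 5.48 × 10^-3 mol, y = 5.36 × 10^-3 mol
mass of H2C2O4 = 5.48 × 10^-3 × 90.03 = 0.493 g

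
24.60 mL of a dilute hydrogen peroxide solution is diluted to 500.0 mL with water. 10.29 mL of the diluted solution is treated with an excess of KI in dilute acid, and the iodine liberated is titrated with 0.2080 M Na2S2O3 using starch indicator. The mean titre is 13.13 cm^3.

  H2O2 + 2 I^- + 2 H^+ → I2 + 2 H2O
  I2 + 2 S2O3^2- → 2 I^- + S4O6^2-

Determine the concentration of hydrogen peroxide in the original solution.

n(S2O3^2-) = 0.01313 × 0.2080 = 2.731 × 10^-3 mol
n(I2) = n(S2O3^2-)/2 = 1.366 × 10^-3 mol
n(H2O2) in the aliquot = 1.366 × 10^-3 mol (1:1 ratio)
[H2O2]_dilute = 1.366 × 10^-3 / 0.01029 = 0.1327 mol/L
[H2O2]_original = 0.1327 × 500.0/24.60 = 2.697 mol/L

2.697 M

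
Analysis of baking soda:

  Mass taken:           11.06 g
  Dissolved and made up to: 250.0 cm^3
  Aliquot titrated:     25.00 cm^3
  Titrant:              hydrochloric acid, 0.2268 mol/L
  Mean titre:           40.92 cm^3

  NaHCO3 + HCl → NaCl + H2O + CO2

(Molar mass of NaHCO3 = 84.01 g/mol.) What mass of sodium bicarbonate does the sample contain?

n(HCl) per titration = 0.04092 × 0.2268 = 9.281 × 10^-3 mol
n(NaHCO3) in each aliquot = 9.281 × 10^-3 mol (1:1 ratio)
n(NaHCO3) in the whole flask = 9.281 × 10^-3 × 250.0/25.00 = 0.09281 mol
mass of NaHCO3 = 0.09281 × 84.01 = 7.797 g

7.797 g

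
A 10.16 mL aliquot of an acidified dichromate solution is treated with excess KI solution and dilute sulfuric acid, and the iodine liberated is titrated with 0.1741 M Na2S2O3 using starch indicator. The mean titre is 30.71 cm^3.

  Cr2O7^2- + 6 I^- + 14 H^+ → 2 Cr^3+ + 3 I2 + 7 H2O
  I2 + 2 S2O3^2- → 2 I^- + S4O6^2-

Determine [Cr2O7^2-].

0.08771 M

n(S2O3^2-) = 0.03071 × 0.1741 = 5.347 × 10^-3 mol
n(I2) = n(S2O3^2-)/2 = 2.673 × 10^-3 mol
From the 1:3 ratio, n(Cr2O7^2-) in the aliquot = 1/3 × 2.673 × 10^-3 = 8.911 × 10^-4 mol
[Cr2O7^2-] = 8.911 × 10^-4 / 0.01016 = 0.08771 mol/L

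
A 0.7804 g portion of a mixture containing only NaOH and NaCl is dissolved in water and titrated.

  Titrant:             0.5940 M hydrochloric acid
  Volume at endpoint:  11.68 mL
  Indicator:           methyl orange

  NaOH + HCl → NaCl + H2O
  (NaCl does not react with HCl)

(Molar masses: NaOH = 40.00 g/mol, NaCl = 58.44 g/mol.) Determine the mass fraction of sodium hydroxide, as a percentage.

35.56 %

n(HCl) = 0.01168 × 0.5940 = 6.938 × 10^-3 mol
Let x = n(NaOH), y = n(NaCl).
Titrant: 1x = 6.938 × 10^-3;  mass: 40.00x + 58.44y = 0.7804
Solving, x = 6.938 × 10^-3 mol, y = 8.605 × 10^-3 mol
mass of NaOH = 6.938 × 10^-3 × 40.00 = 0.2775 g
% NaOH = 0.2775 / 0.7804 × 100 = 35.56 %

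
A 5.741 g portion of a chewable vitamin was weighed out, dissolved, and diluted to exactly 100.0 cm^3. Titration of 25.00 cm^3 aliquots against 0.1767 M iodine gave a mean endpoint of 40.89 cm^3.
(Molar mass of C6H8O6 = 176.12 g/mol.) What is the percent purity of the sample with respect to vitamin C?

C6H8O6 + I2 → C6H6O6 + 2 HI
n(I2) per titration = 0.04089 × 0.1767 = 7.225 × 10^-3 mol
n(C6H8O6) in each aliquot = 7.225 × 10^-3 mol (1:1 ratio)
n(C6H8O6) in the whole flask = 7.225 × 10^-3 × 100.0/25.00 = 0.02890 mol
mass of C6H8O6 = 0.02890 × 176.12 = 5.090 g
% C6H8O6 = 5.090 / 5.741 × 100 = 88.66 %

88.66 %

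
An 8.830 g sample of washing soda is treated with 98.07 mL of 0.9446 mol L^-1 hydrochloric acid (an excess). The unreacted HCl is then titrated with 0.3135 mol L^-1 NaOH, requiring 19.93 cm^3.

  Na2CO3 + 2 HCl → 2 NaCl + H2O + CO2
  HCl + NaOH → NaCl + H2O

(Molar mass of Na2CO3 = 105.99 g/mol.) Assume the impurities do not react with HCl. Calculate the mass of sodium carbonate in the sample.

4.578 g

n(HCl) added = 0.09807 × 0.9446 = 0.09264 mol
n(NaOH) used in back-titration = 0.01993 × 0.3135 = 6.248 × 10^-3 mol
n(HCl) left over = 6.248 × 10^-3 mol (1:1 ratio)
n(HCl) consumed by analyte = 0.09264 − 6.248 × 10^-3 = 0.08639 mol
From the 1:2 ratio, n(Na2CO3) = 1/2 × 0.08639 = 0.04319 mol
mass of Na2CO3 = 0.04319 × 105.99 = 4.578 g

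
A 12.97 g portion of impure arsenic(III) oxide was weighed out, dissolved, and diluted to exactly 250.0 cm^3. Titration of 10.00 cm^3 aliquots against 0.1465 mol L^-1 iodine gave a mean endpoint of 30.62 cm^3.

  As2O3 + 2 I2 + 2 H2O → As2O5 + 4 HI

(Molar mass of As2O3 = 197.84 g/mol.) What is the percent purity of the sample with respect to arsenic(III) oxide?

n(I2) per titration = 0.03062 × 0.1465 = 4.486 × 10^-3 mol
From the 1:2 ratio, n(As2O3) in each aliquot = 1/2 × 4.486 × 10^-3 = 2.243 × 10^-3 mol
n(As2O3) in the whole flask = 2.243 × 10^-3 × 250.0/10.00 = 0.05607 mol
mass of As2O3 = 0.05607 × 197.84 = 11.09 g
% As2O3 = 11.09 / 12.97 × 100 = 85.53 %

85.53 %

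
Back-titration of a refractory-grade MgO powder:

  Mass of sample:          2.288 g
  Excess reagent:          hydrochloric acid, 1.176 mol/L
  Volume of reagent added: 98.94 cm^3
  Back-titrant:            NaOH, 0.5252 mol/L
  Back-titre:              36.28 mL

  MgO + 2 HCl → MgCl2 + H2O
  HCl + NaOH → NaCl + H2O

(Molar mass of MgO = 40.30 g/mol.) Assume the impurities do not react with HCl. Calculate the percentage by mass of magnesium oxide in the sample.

85.69 %

n(HCl) added = 0.09894 × 1.176 = 0.1164 mol
n(NaOH) used in back-titration = 0.03628 × 0.5252 = 0.01905 mol
n(HCl) left over = 0.01905 mol (1:1 ratio)
n(HCl) consumed by analyte = 0.1164 − 0.01905 = 0.09730 mol
From the 1:2 ratio, n(MgO) = 1/2 × 0.09730 = 0.04865 mol
mass of MgO = 0.04865 × 40.30 = 1.961 g
% MgO = 1.961 / 2.288 × 100 = 85.69 %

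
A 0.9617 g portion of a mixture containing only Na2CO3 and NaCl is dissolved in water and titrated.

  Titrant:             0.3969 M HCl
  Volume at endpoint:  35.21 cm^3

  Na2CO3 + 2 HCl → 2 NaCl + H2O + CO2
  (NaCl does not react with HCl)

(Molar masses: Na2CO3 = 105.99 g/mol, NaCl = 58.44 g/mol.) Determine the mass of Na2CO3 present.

0.7406 g

n(HCl) = 0.03521 × 0.3969 = 0.01397 mol
Let x = n(Na2CO3), y = n(NaCl).
Titrant: 2x = 0.01397;  mass: 105.99x + 58.44y = 0.9617
Solving, x = 6.987 × 10^-3 mol, y = 3.783 × 10^-3 mol
mass of Na2CO3 = 6.987 × 10^-3 × 105.99 = 0.7406 g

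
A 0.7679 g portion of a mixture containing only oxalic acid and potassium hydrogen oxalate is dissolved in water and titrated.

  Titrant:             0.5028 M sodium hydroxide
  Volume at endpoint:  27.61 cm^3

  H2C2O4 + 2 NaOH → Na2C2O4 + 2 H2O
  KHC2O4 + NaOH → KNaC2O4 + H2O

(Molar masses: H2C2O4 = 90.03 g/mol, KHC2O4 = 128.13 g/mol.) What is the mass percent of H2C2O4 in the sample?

n(NaOH) = 0.02761 × 0.5028 = 0.01388 mol
Let x = n(H2C2O4), y = n(KHC2O4).
Titrant: 2x + 1y = 0.01388;  mass: 90.03x + 128.13y = 0.7679
Solving, x = 6.081 × 10^-3 mol, y = 1.720 × 10^-3 mol
mass of H2C2O4 = 6.081 × 10^-3 × 90.03 = 0.5475 g
% H2C2O4 = 0.5475 / 0.7679 × 100 = 71.29 %

71.29 %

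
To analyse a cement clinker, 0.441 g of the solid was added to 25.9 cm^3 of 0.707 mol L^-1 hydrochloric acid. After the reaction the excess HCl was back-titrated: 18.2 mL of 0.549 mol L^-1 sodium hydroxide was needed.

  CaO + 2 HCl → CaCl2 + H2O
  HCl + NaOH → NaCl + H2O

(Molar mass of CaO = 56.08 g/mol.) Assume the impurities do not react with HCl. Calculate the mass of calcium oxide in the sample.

n(HCl) added = 0.0259 × 0.707 = 0.0183 mol
n(NaOH) used in back-titration = 0.0182 × 0.549 = 9.99 × 10^-3 mol
n(HCl) left over = 9.99 × 10^-3 mol (1:1 ratio)
n(HCl) consumed by analyte = 0.0183 − 9.99 × 10^-3 = 8.32 × 10^-3 mol
From the 1:2 ratio, n(CaO) = 1/2 × 8.32 × 10^-3 = 4.16 × 10^-3 mol
mass of CaO = 4.16 × 10^-3 × 56.08 = 0.233 g

0.233 g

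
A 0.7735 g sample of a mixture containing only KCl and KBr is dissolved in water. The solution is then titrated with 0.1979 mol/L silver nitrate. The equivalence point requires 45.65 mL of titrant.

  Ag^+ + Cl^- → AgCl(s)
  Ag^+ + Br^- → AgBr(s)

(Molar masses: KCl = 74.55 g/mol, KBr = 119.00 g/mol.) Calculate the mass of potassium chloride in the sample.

n(AgNO3) = 0.04565 × 0.1979 = 9.034 × 10^-3 mol
Let x = n(KCl), y = n(KBr).
Titrant: 1x + 1y = 9.034 × 10^-3;  mass: 74.55x + 119.00y = 0.7735
Solving, x = 6.784 × 10^-3 mol, y = 2.250 × 10^-3 mol
mass of KCl = 6.784 × 10^-3 × 74.55 = 0.5058 g

0.5058 g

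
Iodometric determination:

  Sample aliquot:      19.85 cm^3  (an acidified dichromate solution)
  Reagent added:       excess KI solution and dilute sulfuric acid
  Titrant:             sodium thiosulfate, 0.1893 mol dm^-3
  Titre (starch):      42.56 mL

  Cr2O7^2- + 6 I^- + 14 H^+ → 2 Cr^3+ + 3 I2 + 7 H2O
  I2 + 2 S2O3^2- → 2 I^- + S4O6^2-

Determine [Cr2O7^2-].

n(S2O3^2-) = 0.04256 × 0.1893 = 8.057 × 10^-3 mol
n(I2) = n(S2O3^2-)/2 = 4.028 × 10^-3 mol
From the 1:3 ratio, n(Cr2O7^2-) in the aliquot = 1/3 × 4.028 × 10^-3 = 1.343 × 10^-3 mol
[Cr2O7^2-] = 1.343 × 10^-3 / 0.01985 = 0.06765 mol/L

0.06765 mol/L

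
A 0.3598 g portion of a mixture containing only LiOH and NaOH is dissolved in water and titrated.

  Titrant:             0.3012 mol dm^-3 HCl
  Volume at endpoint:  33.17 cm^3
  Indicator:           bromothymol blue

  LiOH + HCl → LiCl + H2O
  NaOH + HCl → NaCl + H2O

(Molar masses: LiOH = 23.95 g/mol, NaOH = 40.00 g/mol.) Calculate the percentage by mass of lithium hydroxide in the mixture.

16.52 %

n(HCl) = 0.03317 × 0.3012 = 9.991 × 10^-3 mol
Let x = n(LiOH), y = n(NaOH).
Titrant: 1x + 1y = 9.991 × 10^-3;  mass: 23.95x + 40.00y = 0.3598
Solving, x = 2.482 × 10^-3 mol, y = 7.509 × 10^-3 mol
mass of LiOH = 2.482 × 10^-3 × 23.95 = 0.05944 g
% LiOH = 0.05944 / 0.3598 × 100 = 16.52 %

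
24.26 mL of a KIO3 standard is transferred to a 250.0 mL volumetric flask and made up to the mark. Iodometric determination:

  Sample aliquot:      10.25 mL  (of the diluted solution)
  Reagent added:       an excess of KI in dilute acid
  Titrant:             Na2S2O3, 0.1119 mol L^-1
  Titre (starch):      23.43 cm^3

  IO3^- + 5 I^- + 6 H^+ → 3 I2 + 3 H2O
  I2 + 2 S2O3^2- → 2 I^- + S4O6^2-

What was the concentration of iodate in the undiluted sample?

0.4393 mol/L

n(S2O3^2-) = 0.02343 × 0.1119 = 2.622 × 10^-3 mol
n(I2) = n(S2O3^2-)/2 = 1.311 × 10^-3 mol
From the 1:3 ratio, n(IO3^-) in the aliquot = 1/3 × 1.311 × 10^-3 = 4.370 × 10^-4 mol
[IO3^-]_dilute = 4.370 × 10^-4 / 0.01025 = 0.04263 mol/L
[IO3^-]_original = 0.04263 × 250.0/24.26 = 0.4393 mol/L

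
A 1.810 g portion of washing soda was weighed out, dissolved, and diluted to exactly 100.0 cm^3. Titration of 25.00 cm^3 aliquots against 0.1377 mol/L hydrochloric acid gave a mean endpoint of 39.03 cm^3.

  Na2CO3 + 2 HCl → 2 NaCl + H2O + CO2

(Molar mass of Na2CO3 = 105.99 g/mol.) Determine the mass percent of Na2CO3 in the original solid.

62.94 %

n(HCl) per titration = 0.03903 × 0.1377 = 5.374 × 10^-3 mol
From the 1:2 ratio, n(Na2CO3) in each aliquot = 1/2 × 5.374 × 10^-3 = 2.687 × 10^-3 mol
n(Na2CO3) in the whole flask = 2.687 × 10^-3 × 100.0/25.00 = 0.01075 mol
mass of Na2CO3 = 0.01075 × 105.99 = 1.139 g
% Na2CO3 = 1.139 / 1.810 × 100 = 62.94 %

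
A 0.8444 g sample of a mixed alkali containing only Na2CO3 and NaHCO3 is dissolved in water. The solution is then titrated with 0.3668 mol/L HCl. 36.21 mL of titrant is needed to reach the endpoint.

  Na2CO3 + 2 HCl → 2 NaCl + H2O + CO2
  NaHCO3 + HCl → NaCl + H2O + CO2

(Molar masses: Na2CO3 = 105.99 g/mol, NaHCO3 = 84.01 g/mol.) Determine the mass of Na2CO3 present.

0.4637 g

n(HCl) = 0.03621 × 0.3668 = 0.01328 mol
Let x = n(Na2CO3), y = n(NaHCO3).
Titrant: 2x + 1y = 0.01328;  mass: 105.99x + 84.01y = 0.8444
Solving, x = 4.375 × 10^-3 mol, y = 4.531 × 10^-3 mol
mass of Na2CO3 = 4.375 × 10^-3 × 105.99 = 0.4637 g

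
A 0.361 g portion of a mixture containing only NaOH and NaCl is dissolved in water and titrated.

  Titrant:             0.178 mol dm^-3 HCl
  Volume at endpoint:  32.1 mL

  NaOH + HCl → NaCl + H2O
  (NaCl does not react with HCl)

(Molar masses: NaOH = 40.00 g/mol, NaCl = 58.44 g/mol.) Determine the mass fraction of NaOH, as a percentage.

63.3 %

n(HCl) = 0.0321 × 0.178 = 5.71 × 10^-3 mol
Let x = n(NaOH), y = n(NaCl).
Titrant: 1x = 5.71 × 10^-3;  mass: 40.00x + 58.44y = 0.361
Solving, x = 5.71 × 10^-3 mol, y = 2.27 × 10^-3 mol
mass of NaOH = 5.71 × 10^-3 × 40.00 = 0.229 g
% NaOH = 0.229 / 0.361 × 100 = 63.3 %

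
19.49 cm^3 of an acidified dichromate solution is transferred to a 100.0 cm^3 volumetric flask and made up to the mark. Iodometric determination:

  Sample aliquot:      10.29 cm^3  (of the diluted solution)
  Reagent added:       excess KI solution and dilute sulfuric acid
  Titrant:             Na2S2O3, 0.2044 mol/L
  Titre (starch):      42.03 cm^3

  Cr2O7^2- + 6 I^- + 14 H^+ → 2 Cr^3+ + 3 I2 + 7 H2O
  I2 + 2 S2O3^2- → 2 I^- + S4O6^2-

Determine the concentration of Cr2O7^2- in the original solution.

0.7139 mol/L

n(S2O3^2-) = 0.04203 × 0.2044 = 8.591 × 10^-3 mol
n(I2) = n(S2O3^2-)/2 = 4.295 × 10^-3 mol
From the 1:3 ratio, n(Cr2O7^2-) in the aliquot = 1/3 × 4.295 × 10^-3 = 1.432 × 10^-3 mol
[Cr2O7^2-]_dilute = 1.432 × 10^-3 / 0.01029 = 0.1391 mol/L
[Cr2O7^2-]_original = 0.1391 × 100.0/19.49 = 0.7139 mol/L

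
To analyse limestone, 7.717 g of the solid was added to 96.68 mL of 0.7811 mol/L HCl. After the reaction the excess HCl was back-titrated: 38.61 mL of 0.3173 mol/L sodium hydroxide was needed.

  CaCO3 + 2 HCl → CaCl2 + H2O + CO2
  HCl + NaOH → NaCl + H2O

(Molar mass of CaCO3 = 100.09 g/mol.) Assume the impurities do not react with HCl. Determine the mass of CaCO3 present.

n(HCl) added = 0.09668 × 0.7811 = 0.07552 mol
n(NaOH) used in back-titration = 0.03861 × 0.3173 = 0.01225 mol
n(HCl) left over = 0.01225 mol (1:1 ratio)
n(HCl) consumed by analyte = 0.07552 − 0.01225 = 0.06327 mol
From the 1:2 ratio, n(CaCO3) = 1/2 × 0.06327 = 0.03163 mol
mass of CaCO3 = 0.03163 × 100.09 = 3.166 g

3.166 g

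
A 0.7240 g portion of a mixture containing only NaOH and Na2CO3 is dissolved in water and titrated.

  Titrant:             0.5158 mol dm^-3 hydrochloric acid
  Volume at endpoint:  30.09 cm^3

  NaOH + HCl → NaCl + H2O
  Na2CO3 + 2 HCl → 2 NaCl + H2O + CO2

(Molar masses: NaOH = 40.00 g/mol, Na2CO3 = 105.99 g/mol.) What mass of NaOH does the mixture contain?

n(HCl) = 0.03009 × 0.5158 = 0.01552 mol
Let x = n(NaOH), y = n(Na2CO3).
Titrant: 1x + 2y = 0.01552;  mass: 40.00x + 105.99y = 0.7240
Solving, x = 7.580 × 10^-3 mol, y = 3.970 × 10^-3 mol
mass of NaOH = 7.580 × 10^-3 × 40.00 = 0.3032 g

0.3032 g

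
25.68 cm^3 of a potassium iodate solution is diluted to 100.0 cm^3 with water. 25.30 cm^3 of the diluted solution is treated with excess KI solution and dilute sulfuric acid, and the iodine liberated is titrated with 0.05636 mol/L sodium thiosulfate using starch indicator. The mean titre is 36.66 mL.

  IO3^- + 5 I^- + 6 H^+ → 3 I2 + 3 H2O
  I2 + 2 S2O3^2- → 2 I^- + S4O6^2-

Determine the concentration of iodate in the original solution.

n(S2O3^2-) = 0.03666 × 0.05636 = 2.066 × 10^-3 mol
n(I2) = n(S2O3^2-)/2 = 1.033 × 10^-3 mol
From the 1:3 ratio, n(IO3^-) in the aliquot = 1/3 × 1.033 × 10^-3 = 3.444 × 10^-4 mol
[IO3^-]_dilute = 3.444 × 10^-4 / 0.02530 = 0.01361 mol/L
[IO3^-]_original = 0.01361 × 100.0/25.68 = 0.05300 mol/L

0.05300 mol/L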